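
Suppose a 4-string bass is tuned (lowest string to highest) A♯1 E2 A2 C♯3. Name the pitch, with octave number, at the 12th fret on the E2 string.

E3

Each fret is one semitone, so E2 + 12 = E3.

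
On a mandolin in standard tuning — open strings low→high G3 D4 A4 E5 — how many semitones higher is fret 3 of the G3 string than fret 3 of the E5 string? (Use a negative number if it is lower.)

-21 semitones

G3 at fret 3 → A#3 (MIDI 58); E5 at fret 3 → G5 (MIDI 79).
58 − 79 = -21, so the two pitches are 21 semitones apart.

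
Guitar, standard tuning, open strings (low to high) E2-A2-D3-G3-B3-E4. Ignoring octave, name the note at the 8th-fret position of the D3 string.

D3 is MIDI 50. Adding 8 gives 58; 58 mod 12 = 10, i.e. A♯.
(Equivalently spelled B♭.)

A♯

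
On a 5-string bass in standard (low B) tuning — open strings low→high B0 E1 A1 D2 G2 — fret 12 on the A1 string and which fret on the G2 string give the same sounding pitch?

Fret 12 on A1 is MIDI 33 + 12 = 45 (A2). On the G2 string (open MIDI 43), that pitch is 45 − 43 = fret 2.

2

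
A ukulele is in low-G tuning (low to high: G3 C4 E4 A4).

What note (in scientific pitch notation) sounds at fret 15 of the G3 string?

A#4

The open G3 string plus 15 semitones: G–G#–A–A#–…–G#–A–A#.
The walk passes from B into C once, so the octave number goes from 3 to 4.
(Equivalently spelled Bb4.)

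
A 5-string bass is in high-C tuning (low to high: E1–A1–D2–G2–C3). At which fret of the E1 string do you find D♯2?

D♯2 is 11 semitones above the open E1 (E–F–F#–G–…–C#–D–D#), so it sits at fret 11.

11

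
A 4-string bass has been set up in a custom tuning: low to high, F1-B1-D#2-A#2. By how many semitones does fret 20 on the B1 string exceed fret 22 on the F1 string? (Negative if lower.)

B1 at fret 20 → G3 (MIDI 55); F1 at fret 22 → D#3 (MIDI 51).
55 − 51 = 4, so the two pitches are 4 semitones apart.

4 semitones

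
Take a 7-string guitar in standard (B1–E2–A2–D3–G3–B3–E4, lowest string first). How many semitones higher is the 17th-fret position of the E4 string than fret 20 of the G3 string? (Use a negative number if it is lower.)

6 semitones

E4 at fret 17 → A5 (MIDI 81); G3 at fret 20 → D#5 (MIDI 75).
81 − 75 = 6, so the two pitches are 6 semitones apart.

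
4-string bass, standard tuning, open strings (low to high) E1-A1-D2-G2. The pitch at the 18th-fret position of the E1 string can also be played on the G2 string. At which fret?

E1 at fret 18 is E1 + 18 semitones = A♯2.
The open G2 string is 15 semitones above the open E1, so the same pitch on the G2 string lies at fret 18 − 15 = 3.

3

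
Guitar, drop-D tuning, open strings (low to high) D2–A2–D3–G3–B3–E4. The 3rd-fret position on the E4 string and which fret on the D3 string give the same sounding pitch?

17

E4 at fret 3 is E4 + 3 semitones = G4.
The open D3 string is 14 semitones below the open E4, so the same pitch on the D3 string lies at fret 3 + 14 = 17.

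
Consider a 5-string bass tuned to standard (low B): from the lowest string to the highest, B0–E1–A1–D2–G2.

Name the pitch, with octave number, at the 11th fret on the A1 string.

G♯2

The open A1 string plus 11 semitones: A–A#–B–C–…–F#–G–G#.
The walk passes from B into C once, so the octave number goes from 1 to 2.
(Equivalently spelled A♭2.)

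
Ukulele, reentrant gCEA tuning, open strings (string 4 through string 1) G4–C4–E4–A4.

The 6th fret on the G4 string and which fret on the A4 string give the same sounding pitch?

4

G4 at fret 6 is G4 + 6 semitones = C♯5.
The open A4 string is 2 semitones above the open G4, so the same pitch on the A4 string lies at fret 6 − 2 = 4.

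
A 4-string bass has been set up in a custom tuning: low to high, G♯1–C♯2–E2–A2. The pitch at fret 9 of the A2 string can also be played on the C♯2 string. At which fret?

Fret 9 on A2 is MIDI 45 + 9 = 54 (F♯3). On the C♯2 string (open MIDI 37), that pitch is 54 − 37 = fret 17.

17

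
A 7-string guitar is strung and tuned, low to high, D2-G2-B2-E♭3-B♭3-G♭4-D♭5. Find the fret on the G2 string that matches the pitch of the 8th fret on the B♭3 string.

23

Fret 8 on B♭3 is MIDI 58 + 8 = 66 (G♭4). On the G2 string (open MIDI 43), that pitch is 66 − 43 = fret 23.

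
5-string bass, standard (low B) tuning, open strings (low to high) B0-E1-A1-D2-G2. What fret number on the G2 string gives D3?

D3 is 7 semitones above the open G2 (G–G#–A–A#–B–C–C#–D), so it sits at fret 7.

7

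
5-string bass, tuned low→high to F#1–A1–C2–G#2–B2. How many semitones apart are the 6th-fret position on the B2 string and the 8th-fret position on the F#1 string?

15 semitones

B2 at fret 6 → F3 (MIDI 53); F#1 at fret 8 → D2 (MIDI 38).
53 − 38 = 15, so the two pitches are 15 semitones apart, with F3 the higher.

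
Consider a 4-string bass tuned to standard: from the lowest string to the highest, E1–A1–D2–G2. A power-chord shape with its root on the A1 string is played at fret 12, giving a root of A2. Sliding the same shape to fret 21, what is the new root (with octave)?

F♯3

Moving from fret 12 to fret 21 shifts the root by 9 semitones.
A2 up 9 semitones is F♯3.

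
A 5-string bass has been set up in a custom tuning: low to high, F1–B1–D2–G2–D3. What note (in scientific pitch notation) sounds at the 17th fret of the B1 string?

E3

B1 is MIDI 35. Adding 17 gives 52, which is E3.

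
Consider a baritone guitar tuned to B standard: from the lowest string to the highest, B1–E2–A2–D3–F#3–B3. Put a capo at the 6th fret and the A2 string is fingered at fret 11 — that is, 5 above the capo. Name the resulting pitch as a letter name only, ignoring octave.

G#

The capo raises the open A2 by 6 semitones to D#3; fretting 5 more gives A2 + 6 + 5 = A2 + 11 semitones, landing on G#.
(Also written Ab.)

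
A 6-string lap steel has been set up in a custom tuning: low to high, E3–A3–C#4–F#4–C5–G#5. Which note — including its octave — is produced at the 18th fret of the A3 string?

D#5

Each fret is one semitone, so A3 + 18 = D#5.
(Equivalently spelled Eb5.)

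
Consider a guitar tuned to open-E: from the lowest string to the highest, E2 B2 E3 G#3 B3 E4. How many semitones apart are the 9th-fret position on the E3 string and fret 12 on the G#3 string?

E3 at fret 9 → C#4 (MIDI 61); G#3 at fret 12 → G#4 (MIDI 68).
61 − 68 = -7, so the two pitches are 7 semitones apart, with G#4 the higher.

7 semitones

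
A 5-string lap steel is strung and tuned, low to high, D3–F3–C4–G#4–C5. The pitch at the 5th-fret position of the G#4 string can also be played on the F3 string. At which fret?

Fret 5 on G#4 is MIDI 68 + 5 = 73 (C#5). On the F3 string (open MIDI 53), that pitch is 73 − 53 = fret 20.

20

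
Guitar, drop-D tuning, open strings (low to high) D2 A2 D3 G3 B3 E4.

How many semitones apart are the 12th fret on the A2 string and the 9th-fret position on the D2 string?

A2 at fret 12 → A3 (MIDI 57); D2 at fret 9 → B2 (MIDI 47).
57 − 47 = 10, so the two pitches are 10 semitones apart, with A3 the higher.

10 semitones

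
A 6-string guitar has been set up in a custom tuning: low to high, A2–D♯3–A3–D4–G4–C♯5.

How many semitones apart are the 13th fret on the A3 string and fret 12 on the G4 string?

A3 at fret 13 → A♯4 (MIDI 70); G4 at fret 12 → G5 (MIDI 79).
70 − 79 = -9, so the two pitches are 9 semitones apart, with G5 the higher.

9 semitones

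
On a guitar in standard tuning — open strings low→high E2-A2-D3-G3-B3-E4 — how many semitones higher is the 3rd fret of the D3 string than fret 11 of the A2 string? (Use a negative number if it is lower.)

-3 semitones

D3 at fret 3 → F3 (MIDI 53); A2 at fret 11 → G♯3 (MIDI 56).
53 − 56 = -3, so the two pitches are 3 semitones apart.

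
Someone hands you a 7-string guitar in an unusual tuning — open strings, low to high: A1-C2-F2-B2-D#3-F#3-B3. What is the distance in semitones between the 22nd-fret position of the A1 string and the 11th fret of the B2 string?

A1 at fret 22 → G3 (MIDI 55); B2 at fret 11 → A#3 (MIDI 58).
55 − 58 = -3, so the two pitches are 3 semitones apart, with A#3 the higher.

3 semitones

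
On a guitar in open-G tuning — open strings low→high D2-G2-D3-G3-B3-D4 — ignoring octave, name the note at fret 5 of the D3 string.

D3 is MIDI 50. Adding 5 gives 55; 55 mod 12 = 7, i.e. G.

G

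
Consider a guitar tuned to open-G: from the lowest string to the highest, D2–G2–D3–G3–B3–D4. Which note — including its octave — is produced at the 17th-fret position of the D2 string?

G3

Each fret is one semitone, so D2 + 17 = G3.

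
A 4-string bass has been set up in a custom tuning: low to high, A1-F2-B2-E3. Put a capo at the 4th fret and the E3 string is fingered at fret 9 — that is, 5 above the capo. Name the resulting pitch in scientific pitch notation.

Db4

The capo raises the open E3 by 4 semitones to Ab3; fretting 5 more gives E3 + 4 + 5 = E3 + 9 semitones = Db4.
(Also written C#.)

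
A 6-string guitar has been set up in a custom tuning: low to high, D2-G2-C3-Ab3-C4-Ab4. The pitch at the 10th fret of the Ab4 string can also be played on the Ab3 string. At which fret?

Ab4 at fret 10 is Ab4 + 10 semitones = Gb5.
The open Ab3 string is 12 semitones below the open Ab4, so the same pitch on the Ab3 string lies at fret 10 + 12 = 22.

22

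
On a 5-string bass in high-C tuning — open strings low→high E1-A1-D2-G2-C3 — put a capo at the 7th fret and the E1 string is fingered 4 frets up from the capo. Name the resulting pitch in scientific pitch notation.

The capo raises the open E1 by 7 semitones to B1; fretting 4 more gives E1 + 7 + 4 = E1 + 11 semitones = D♯2.
(Also written E♭.)

D♯2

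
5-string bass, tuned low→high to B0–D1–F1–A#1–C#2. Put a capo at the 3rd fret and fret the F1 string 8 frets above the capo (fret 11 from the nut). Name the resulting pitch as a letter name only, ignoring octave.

The capo raises the open F1 by 3 semitones to G#1; fretting 8 more gives F1 + 3 + 8 = F1 + 11 semitones, landing on E.

E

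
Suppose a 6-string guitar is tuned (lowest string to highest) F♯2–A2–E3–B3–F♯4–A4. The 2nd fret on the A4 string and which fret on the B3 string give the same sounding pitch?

12

A4 at fret 2 is A4 + 2 semitones = B4.
The open B3 string is 10 semitones below the open A4, so the same pitch on the B3 string lies at fret 2 + 10 = 12.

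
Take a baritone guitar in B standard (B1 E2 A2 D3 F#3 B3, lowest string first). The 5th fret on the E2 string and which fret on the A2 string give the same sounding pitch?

0

E2 at fret 5 is E2 + 5 semitones = A2.
The open A2 string is 5 semitones above the open E2, so the same pitch on the A2 string lies at fret 5 − 5 = 0.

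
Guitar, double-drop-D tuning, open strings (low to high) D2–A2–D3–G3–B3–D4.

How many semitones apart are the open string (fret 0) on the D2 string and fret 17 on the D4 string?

41 semitones

D2 at fret 0 → D2 (MIDI 38); D4 at fret 17 → G5 (MIDI 79).
38 − 79 = -41, so the two pitches are 41 semitones apart, with G5 the higher.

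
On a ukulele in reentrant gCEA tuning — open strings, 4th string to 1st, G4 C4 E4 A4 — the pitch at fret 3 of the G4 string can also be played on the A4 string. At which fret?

Fret 3 on G4 is MIDI 67 + 3 = 70 (A#4). On the A4 string (open MIDI 69), that pitch is 70 − 69 = fret 1.

1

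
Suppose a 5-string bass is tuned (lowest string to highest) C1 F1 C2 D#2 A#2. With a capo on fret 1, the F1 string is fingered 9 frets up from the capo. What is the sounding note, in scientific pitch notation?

D#2

The capo raises the open F1 by 1 semitone to F#1; fretting 9 more gives F1 + 1 + 9 = F1 + 10 semitones = D#2.
(Also written Eb.)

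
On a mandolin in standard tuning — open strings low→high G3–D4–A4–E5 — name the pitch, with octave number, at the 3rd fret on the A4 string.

C5

A4 is MIDI 69. Adding 3 gives 72, which is C5.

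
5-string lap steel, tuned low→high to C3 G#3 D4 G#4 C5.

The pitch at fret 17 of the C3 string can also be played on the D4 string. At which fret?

3

Fret 17 on C3 is MIDI 48 + 17 = 65 (F4). On the D4 string (open MIDI 62), that pitch is 65 − 62 = fret 3.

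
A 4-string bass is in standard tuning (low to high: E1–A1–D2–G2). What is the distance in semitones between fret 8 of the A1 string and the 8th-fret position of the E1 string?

5 semitones

A1 at fret 8 → F2 (MIDI 41); E1 at fret 8 → C2 (MIDI 36).
41 − 36 = 5, so the two pitches are 5 semitones apart, with F2 the higher.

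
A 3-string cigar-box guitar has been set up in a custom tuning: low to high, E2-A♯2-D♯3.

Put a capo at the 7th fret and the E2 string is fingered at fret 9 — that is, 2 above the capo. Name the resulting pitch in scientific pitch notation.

The capo raises the open E2 by 7 semitones to B2; fretting 2 more gives E2 + 7 + 2 = E2 + 9 semitones = C♯3.

C♯3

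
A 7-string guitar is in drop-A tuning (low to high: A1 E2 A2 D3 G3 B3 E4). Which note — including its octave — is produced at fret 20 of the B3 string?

G5

The open B3 string plus 20 semitones: B–C–C#–D–…–F–F#–G.
The walk passes from B into C 2 times, so the octave number goes from 3 to 5.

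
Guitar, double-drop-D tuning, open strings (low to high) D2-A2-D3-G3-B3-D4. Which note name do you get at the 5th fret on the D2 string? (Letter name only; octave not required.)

G

The open D2 string plus 5 semitones: D–D#–E–F–F#–G.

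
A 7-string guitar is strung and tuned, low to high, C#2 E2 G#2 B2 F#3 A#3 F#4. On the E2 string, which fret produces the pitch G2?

3

G2 is 3 semitones above the open E2 (E–F–F#–G), so it sits at fret 3.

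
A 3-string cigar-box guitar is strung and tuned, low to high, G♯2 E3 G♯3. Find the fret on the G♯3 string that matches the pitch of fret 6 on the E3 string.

2

E3 at fret 6 is E3 + 6 semitones = A♯3.
The open G♯3 string is 4 semitones above the open E3, so the same pitch on the G♯3 string lies at fret 6 − 4 = 2.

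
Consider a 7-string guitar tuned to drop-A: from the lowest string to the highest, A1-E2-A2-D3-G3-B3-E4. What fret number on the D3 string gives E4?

14

E4 is 14 semitones above the open D3 (D–D#–E–F–…–D–D#–E), so it sits at fret 14.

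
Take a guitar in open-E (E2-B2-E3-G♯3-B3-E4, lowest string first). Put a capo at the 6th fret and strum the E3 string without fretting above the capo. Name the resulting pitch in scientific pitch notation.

A♯3

The capo raises the open E3 by 6 semitones to A♯3; fretting 0 more gives E3 + 6 + 0 = E3 + 6 semitones = A♯3.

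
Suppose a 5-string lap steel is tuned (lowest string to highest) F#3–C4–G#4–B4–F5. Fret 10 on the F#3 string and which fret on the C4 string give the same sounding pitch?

4

F#3 at fret 10 is F#3 + 10 semitones = E4.
The open C4 string is 6 semitones above the open F#3, so the same pitch on the C4 string lies at fret 10 − 6 = 4.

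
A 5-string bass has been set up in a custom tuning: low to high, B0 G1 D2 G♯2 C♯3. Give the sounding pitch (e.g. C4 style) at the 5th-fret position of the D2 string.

The open D2 string plus 5 semitones: D–D#–E–F–F#–G.
No B→C boundary is crossed, so the octave stays at 2.

G2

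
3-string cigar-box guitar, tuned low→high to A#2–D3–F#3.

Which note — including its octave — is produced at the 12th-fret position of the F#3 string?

The open F#3 string plus 12 semitones: F#–G–G#–A–…–E–F–F#.
The walk passes from B into C once, so the octave number goes from 3 to 4.
(Equivalently spelled Gb4.)

F#4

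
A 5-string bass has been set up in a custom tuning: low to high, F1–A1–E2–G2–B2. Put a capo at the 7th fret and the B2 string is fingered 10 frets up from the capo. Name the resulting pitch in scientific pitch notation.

The capo raises the open B2 by 7 semitones to F#3; fretting 10 more gives B2 + 7 + 10 = B2 + 17 semitones = E4.

E4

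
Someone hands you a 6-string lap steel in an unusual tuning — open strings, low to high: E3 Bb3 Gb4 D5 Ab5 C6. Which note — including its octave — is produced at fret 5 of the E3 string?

A3

The open E3 string plus 5 semitones: E–F–Gb–G–Ab–A.
No B→C boundary is crossed, so the octave stays at 3.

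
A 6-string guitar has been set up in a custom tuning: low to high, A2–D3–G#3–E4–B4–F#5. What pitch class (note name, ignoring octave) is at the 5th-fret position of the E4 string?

E4 is MIDI 64. Adding 5 gives 69; 69 mod 12 = 9, i.e. A.

A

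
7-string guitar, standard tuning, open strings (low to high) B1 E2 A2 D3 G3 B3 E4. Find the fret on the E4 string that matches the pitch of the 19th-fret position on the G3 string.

10

Fret 19 on G3 is MIDI 55 + 19 = 74 (D5). On the E4 string (open MIDI 64), that pitch is 74 − 64 = fret 10.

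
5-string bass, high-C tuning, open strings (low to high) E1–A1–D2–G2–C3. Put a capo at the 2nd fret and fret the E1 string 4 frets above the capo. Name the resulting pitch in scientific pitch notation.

A♯1

The capo raises the open E1 by 2 semitones to F♯1; fretting 4 more gives E1 + 2 + 4 = E1 + 6 semitones = A♯1.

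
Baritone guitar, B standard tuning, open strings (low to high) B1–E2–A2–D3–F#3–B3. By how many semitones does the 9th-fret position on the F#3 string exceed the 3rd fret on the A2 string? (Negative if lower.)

F#3 at fret 9 → D#4 (MIDI 63); A2 at fret 3 → C3 (MIDI 48).
63 − 48 = 15, so the two pitches are 15 semitones apart.

15 semitones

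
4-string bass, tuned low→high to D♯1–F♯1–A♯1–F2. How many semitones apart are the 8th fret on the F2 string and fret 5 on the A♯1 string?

F2 at fret 8 → C♯3 (MIDI 49); A♯1 at fret 5 → D♯2 (MIDI 39).
49 − 39 = 10, so the two pitches are 10 semitones apart, with C♯3 the higher.

10 semitones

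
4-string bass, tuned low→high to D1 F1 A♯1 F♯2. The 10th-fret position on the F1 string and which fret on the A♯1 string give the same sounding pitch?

Fret 10 on F1 is MIDI 29 + 10 = 39 (D♯2). On the A♯1 string (open MIDI 34), that pitch is 39 − 34 = fret 5.

5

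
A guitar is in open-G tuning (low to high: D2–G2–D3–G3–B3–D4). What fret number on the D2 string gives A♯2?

8

A♯2 is 8 semitones above the open D2 (D–D#–E–F–F#–G–G#–A–A#), so it sits at fret 8.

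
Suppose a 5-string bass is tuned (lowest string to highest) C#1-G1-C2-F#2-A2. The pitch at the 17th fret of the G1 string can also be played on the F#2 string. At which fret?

6

G1 at fret 17 is G1 + 17 semitones = C3.
The open F#2 string is 11 semitones above the open G1, so the same pitch on the F#2 string lies at fret 17 − 11 = 6.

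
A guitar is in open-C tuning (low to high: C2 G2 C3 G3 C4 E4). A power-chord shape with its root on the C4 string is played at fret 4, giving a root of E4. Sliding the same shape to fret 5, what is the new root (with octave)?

Moving from fret 4 to fret 5 shifts the root by 1 semitone.
E4 up 1 semitone is F4.

F4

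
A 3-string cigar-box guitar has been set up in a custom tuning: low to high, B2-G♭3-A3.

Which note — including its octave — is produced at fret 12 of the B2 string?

B3

Each fret is one semitone, so B2 + 12 = B3.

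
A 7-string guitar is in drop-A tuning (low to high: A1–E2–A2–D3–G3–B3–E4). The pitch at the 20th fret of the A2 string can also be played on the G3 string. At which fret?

Fret 20 on A2 is MIDI 45 + 20 = 65 (F4). On the G3 string (open MIDI 55), that pitch is 65 − 55 = fret 10.

10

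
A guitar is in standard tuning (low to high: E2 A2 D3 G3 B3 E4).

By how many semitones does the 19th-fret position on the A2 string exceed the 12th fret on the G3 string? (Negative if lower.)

-3 semitones

A2 at fret 19 → E4 (MIDI 64); G3 at fret 12 → G4 (MIDI 67).
64 − 67 = -3, so the two pitches are 3 semitones apart.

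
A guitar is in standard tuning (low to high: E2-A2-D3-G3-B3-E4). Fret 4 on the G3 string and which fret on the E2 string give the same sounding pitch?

G3 at fret 4 is G3 + 4 semitones = B3.
The open E2 string is 15 semitones below the open G3, so the same pitch on the E2 string lies at fret 4 + 15 = 19.

19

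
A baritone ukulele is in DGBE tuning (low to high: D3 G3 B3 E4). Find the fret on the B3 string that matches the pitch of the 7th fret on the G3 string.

G3 at fret 7 is G3 + 7 semitones = D4.
The open B3 string is 4 semitones above the open G3, so the same pitch on the B3 string lies at fret 7 − 4 = 3.

3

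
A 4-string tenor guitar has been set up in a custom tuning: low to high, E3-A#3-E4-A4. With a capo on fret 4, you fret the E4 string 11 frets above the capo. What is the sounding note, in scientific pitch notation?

The capo raises the open E4 by 4 semitones to G#4; fretting 11 more gives E4 + 4 + 11 = E4 + 15 semitones = G5.

G5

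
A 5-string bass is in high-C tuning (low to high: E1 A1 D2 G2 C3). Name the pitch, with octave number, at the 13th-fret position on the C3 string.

C3 is MIDI 48. Adding 13 gives 61, which is C#4.

C#4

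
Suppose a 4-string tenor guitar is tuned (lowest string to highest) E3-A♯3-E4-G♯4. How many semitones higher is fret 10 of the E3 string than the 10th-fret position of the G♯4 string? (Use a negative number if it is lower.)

-16 semitones

E3 at fret 10 → D4 (MIDI 62); G♯4 at fret 10 → F♯5 (MIDI 78).
62 − 78 = -16, so the two pitches are 16 semitones apart.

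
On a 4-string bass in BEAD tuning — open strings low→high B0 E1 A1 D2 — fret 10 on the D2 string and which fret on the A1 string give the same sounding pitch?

D2 at fret 10 is D2 + 10 semitones = C3.
The open A1 string is 5 semitones below the open D2, so the same pitch on the A1 string lies at fret 10 + 5 = 15.

15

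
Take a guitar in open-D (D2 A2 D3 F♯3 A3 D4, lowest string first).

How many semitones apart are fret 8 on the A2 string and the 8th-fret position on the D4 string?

A2 at fret 8 → F3 (MIDI 53); D4 at fret 8 → A♯4 (MIDI 70).
53 − 70 = -17, so the two pitches are 17 semitones apart, with A♯4 the higher.

17 semitones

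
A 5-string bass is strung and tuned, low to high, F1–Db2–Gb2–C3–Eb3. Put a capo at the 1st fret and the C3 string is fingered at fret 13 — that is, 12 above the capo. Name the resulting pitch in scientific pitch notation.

The capo raises the open C3 by 1 semitone to Db3; fretting 12 more gives C3 + 1 + 12 = C3 + 13 semitones = Db4.

Db4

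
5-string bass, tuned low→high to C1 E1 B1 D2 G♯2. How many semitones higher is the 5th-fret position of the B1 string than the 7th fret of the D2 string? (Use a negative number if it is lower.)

-5 semitones

B1 at fret 5 → E2 (MIDI 40); D2 at fret 7 → A2 (MIDI 45).
40 − 45 = -5, so the two pitches are 5 semitones apart.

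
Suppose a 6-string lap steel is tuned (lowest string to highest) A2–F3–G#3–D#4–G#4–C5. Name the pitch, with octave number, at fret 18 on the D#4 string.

A5

Each fret is one semitone, so D#4 + 18 = A5.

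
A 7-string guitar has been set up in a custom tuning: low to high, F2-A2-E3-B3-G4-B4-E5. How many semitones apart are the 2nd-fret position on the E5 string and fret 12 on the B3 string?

7 semitones

E5 at fret 2 → G♭5 (MIDI 78); B3 at fret 12 → B4 (MIDI 71).
78 − 71 = 7, so the two pitches are 7 semitones apart, with G♭5 the higher.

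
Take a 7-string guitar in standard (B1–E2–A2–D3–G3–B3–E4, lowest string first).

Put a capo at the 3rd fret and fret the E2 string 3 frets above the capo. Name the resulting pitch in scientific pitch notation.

The capo raises the open E2 by 3 semitones to G2; fretting 3 more gives E2 + 3 + 3 = E2 + 6 semitones = A♯2.
(Also written B♭.)

A♯2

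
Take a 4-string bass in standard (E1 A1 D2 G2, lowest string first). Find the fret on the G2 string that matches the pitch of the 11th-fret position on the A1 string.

A1 at fret 11 is A1 + 11 semitones = G#2.
The open G2 string is 10 semitones above the open A1, so the same pitch on the G2 string lies at fret 11 − 10 = 1.

1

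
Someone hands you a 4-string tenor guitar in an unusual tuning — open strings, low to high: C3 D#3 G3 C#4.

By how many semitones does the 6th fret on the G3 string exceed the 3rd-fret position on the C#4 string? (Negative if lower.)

-3 semitones

G3 at fret 6 → C#4 (MIDI 61); C#4 at fret 3 → E4 (MIDI 64).
61 − 64 = -3, so the two pitches are 3 semitones apart.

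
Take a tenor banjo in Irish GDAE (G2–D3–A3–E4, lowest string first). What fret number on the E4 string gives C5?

C5 is 8 semitones above the open E4 (E–F–F#–G–G#–A–A#–B–C), so it sits at fret 8.

8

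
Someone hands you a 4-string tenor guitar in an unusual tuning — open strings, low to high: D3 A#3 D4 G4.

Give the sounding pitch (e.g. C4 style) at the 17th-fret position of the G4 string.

C6

The open G4 string plus 17 semitones: G–G#–A–A#–…–A#–B–C.
The walk passes from B into C 2 times, so the octave number goes from 4 to 6.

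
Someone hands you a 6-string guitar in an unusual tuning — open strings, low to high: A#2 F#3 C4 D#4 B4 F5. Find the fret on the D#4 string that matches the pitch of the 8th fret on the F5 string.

Fret 8 on F5 is MIDI 77 + 8 = 85 (C#6). On the D#4 string (open MIDI 63), that pitch is 85 − 63 = fret 22.

22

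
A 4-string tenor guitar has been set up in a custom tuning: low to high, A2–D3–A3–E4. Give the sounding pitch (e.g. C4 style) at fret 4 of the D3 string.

F#3

Each fret is one semitone, so D3 + 4 = F#3.
(Equivalently spelled Gb3.)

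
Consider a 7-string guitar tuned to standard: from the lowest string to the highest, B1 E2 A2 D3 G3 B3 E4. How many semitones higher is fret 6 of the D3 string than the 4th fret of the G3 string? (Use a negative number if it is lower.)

-3 semitones

D3 at fret 6 → G♯3 (MIDI 56); G3 at fret 4 → B3 (MIDI 59).
56 − 59 = -3, so the two pitches are 3 semitones apart.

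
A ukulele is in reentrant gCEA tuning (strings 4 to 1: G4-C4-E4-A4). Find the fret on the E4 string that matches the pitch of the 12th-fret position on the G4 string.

15

G4 at fret 12 is G4 + 12 semitones = G5.
The open E4 string is 3 semitones below the open G4, so the same pitch on the E4 string lies at fret 12 + 3 = 15.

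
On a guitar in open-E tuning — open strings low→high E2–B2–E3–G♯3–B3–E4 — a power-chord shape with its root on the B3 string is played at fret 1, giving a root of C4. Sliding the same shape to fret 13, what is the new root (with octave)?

Moving from fret 1 to fret 13 shifts the root by 12 semitones.
C4 up 12 semitones is C5.

C5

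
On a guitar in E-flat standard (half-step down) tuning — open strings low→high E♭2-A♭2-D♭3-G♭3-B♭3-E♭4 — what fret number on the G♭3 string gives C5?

18

C5 is 18 semitones above the open G♭3 (Gb–G–Ab–A–…–Bb–B–C), so it sits at fret 18.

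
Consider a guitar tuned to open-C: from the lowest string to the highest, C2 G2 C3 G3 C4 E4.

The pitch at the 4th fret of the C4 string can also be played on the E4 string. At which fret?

Fret 4 on C4 is MIDI 60 + 4 = 64 (E4). On the E4 string (open MIDI 64), that pitch is 64 − 64 = fret 0.

0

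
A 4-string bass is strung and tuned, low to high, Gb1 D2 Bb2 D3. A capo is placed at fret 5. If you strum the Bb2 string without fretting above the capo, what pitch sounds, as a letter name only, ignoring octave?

The capo raises the open Bb2 by 5 semitones to Eb3; fretting 0 more gives Bb2 + 5 + 0 = Bb2 + 5 semitones, landing on Eb.

Eb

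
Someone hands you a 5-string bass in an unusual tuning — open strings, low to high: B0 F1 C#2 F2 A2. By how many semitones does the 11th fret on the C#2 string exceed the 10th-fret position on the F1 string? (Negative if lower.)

C#2 at fret 11 → C3 (MIDI 48); F1 at fret 10 → D#2 (MIDI 39).
48 − 39 = 9, so the two pitches are 9 semitones apart.

9 semitones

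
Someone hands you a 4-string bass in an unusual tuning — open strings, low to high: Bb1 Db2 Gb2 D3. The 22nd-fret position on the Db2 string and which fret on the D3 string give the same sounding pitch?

9

Db2 at fret 22 is Db2 + 22 semitones = B3.
The open D3 string is 13 semitones above the open Db2, so the same pitch on the D3 string lies at fret 22 − 13 = 9.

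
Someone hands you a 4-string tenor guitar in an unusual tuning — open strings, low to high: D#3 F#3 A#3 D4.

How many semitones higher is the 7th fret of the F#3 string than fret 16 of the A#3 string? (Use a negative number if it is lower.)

-13 semitones

F#3 at fret 7 → C#4 (MIDI 61); A#3 at fret 16 → D5 (MIDI 74).
61 − 74 = -13, so the two pitches are 13 semitones apart.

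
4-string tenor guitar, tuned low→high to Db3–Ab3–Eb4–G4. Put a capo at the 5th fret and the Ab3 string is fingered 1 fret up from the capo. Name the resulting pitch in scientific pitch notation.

The capo raises the open Ab3 by 5 semitones to Db4; fretting 1 more gives Ab3 + 5 + 1 = Ab3 + 6 semitones = D4.

D4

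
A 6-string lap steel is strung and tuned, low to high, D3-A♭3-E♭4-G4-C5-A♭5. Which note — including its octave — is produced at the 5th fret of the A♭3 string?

D♭4

Each fret is one semitone, so A♭3 + 5 = D♭4.
(Equivalently spelled C♯4.)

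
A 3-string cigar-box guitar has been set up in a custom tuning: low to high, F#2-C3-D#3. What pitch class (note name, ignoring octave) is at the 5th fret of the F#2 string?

Each fret is one semitone, so F#2 + 5 = B.

B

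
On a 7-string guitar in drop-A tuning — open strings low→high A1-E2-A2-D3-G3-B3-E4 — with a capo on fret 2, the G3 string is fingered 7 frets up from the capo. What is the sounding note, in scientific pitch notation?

E4

The capo raises the open G3 by 2 semitones to A3; fretting 7 more gives G3 + 2 + 7 = G3 + 9 semitones = E4.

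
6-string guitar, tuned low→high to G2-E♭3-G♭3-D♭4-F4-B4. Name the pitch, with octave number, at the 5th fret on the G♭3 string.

B3

The open G♭3 string plus 5 semitones: Gb–G–Ab–A–Bb–B.
No B→C boundary is crossed, so the octave stays at 3.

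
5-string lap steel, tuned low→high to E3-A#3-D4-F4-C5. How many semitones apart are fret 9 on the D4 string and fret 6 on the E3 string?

D4 at fret 9 → B4 (MIDI 71); E3 at fret 6 → A#3 (MIDI 58).
71 − 58 = 13, so the two pitches are 13 semitones apart, with B4 the higher.

13 semitones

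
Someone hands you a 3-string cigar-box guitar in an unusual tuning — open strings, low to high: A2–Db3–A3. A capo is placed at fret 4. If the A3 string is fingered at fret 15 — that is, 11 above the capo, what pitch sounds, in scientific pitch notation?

The capo raises the open A3 by 4 semitones to Db4; fretting 11 more gives A3 + 4 + 11 = A3 + 15 semitones = C5.

C5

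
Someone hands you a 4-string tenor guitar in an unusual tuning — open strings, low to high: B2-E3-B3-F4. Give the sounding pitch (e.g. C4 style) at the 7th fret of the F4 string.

Each fret is one semitone, so F4 + 7 = C5.

C5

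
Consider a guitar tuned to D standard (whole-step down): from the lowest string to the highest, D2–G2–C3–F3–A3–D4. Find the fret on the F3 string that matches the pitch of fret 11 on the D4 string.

D4 at fret 11 is D4 + 11 semitones = C♯5.
The open F3 string is 9 semitones below the open D4, so the same pitch on the F3 string lies at fret 11 + 9 = 20.

20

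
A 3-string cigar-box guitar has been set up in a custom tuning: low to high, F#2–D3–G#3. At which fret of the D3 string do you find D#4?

13

D#4 is 13 semitones above the open D3 (D–D#–E–F–…–C#–D–D#), so it sits at fret 13.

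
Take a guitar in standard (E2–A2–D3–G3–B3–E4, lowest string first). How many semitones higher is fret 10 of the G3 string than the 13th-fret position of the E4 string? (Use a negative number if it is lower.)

-12 semitones

G3 at fret 10 → F4 (MIDI 65); E4 at fret 13 → F5 (MIDI 77).
65 − 77 = -12, so the two pitches are 12 semitones apart.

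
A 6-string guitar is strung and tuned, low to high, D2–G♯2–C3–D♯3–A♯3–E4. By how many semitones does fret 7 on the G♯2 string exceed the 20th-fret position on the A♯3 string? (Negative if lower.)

G♯2 at fret 7 → D♯3 (MIDI 51); A♯3 at fret 20 → F♯5 (MIDI 78).
51 − 78 = -27, so the two pitches are 27 semitones apart.

-27 semitones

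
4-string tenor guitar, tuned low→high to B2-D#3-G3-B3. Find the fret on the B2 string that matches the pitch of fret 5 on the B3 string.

B3 at fret 5 is B3 + 5 semitones = E4.
The open B2 string is 12 semitones below the open B3, so the same pitch on the B2 string lies at fret 5 + 12 = 17.

17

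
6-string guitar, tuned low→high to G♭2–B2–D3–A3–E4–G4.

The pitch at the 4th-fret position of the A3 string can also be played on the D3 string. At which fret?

11

Fret 4 on A3 is MIDI 57 + 4 = 61 (D♭4). On the D3 string (open MIDI 50), that pitch is 61 − 50 = fret 11.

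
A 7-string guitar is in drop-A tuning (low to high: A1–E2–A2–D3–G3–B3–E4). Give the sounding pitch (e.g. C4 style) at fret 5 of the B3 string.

E4

The open B3 string plus 5 semitones: B–C–C#–D–D#–E.
The walk passes from B into C once, so the octave number goes from 3 to 4.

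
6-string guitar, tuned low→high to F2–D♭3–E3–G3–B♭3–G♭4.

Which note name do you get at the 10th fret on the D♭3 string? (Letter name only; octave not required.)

D♭3 is MIDI 49. Adding 10 gives 59; 59 mod 12 = 11, i.e. B.

B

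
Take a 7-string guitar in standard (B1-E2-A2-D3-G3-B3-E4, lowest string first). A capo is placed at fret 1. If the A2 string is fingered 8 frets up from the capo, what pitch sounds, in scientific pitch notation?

The capo raises the open A2 by 1 semitone to A#2; fretting 8 more gives A2 + 1 + 8 = A2 + 9 semitones = F#3.

F#3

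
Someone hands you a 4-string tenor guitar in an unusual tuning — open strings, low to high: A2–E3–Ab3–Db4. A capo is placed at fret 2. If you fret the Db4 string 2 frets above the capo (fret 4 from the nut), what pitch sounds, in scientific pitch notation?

F4

The capo raises the open Db4 by 2 semitones to Eb4; fretting 2 more gives Db4 + 2 + 2 = Db4 + 4 semitones = F4.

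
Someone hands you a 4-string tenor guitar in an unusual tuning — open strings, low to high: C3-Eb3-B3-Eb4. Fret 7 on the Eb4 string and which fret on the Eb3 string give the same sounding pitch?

Eb4 at fret 7 is Eb4 + 7 semitones = Bb4.
The open Eb3 string is 12 semitones below the open Eb4, so the same pitch on the Eb3 string lies at fret 7 + 12 = 19.

19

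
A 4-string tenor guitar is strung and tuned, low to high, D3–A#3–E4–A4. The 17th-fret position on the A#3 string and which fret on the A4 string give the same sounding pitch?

6

A#3 at fret 17 is A#3 + 17 semitones = D#5.
The open A4 string is 11 semitones above the open A#3, so the same pitch on the A4 string lies at fret 17 − 11 = 6.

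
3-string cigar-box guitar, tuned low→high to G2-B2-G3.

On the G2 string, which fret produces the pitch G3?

G3 is 12 semitones above the open G2 (G–Ab–A–Bb–…–F–Gb–G), so it sits at fret 12.

12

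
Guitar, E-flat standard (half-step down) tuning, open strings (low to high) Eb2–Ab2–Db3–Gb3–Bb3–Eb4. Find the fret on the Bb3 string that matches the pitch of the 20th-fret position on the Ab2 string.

6

Ab2 at fret 20 is Ab2 + 20 semitones = E4.
The open Bb3 string is 14 semitones above the open Ab2, so the same pitch on the Bb3 string lies at fret 20 − 14 = 6.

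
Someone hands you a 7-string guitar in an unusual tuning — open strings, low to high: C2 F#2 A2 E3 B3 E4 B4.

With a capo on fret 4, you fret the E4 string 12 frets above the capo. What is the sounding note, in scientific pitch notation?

G#5

The capo raises the open E4 by 4 semitones to G#4; fretting 12 more gives E4 + 4 + 12 = E4 + 16 semitones = G#5.
(Also written Ab.)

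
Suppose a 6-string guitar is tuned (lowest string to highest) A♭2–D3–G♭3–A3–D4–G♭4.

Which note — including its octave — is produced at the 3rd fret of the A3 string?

A3 is MIDI 57. Adding 3 gives 60, which is C4.

C4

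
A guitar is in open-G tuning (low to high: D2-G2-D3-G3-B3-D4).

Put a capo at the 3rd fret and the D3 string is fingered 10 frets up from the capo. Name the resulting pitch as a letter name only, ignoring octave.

The capo raises the open D3 by 3 semitones to F3; fretting 10 more gives D3 + 3 + 10 = D3 + 13 semitones, landing on D#.
(Also written Eb.)

D#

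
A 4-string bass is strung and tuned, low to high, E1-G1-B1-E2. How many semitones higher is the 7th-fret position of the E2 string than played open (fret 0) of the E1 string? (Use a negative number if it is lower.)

E2 at fret 7 → B2 (MIDI 47); E1 at fret 0 → E1 (MIDI 28).
47 − 28 = 19, so the two pitches are 19 semitones apart.

19 semitones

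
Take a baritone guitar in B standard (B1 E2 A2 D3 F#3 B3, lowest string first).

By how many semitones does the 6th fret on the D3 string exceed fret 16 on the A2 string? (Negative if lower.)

-5 semitones

D3 at fret 6 → G#3 (MIDI 56); A2 at fret 16 → C#4 (MIDI 61).
56 − 61 = -5, so the two pitches are 5 semitones apart.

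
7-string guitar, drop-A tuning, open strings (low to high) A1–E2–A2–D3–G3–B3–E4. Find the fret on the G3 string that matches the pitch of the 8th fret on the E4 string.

17

E4 at fret 8 is E4 + 8 semitones = C5.
The open G3 string is 9 semitones below the open E4, so the same pitch on the G3 string lies at fret 8 + 9 = 17.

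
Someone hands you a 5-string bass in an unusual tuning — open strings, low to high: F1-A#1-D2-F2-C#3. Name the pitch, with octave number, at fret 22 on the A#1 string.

A#1 is MIDI 34. Adding 22 gives 56, which is G#3.
(Equivalently spelled Ab3.)

G#3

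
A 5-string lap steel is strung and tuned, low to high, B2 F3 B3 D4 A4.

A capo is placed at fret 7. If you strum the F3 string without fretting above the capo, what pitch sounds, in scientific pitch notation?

The capo raises the open F3 by 7 semitones to C4; fretting 0 more gives F3 + 7 + 0 = F3 + 7 semitones = C4.

C4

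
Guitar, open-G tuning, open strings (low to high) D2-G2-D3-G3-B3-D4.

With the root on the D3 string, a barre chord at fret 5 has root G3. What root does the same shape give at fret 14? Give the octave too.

E4

Moving from fret 5 to fret 14 shifts the root by 9 semitones.
G3 up 9 semitones is E4.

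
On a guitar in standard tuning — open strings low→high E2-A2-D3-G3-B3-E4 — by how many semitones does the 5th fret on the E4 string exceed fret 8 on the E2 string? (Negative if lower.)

21 semitones

E4 at fret 5 → A4 (MIDI 69); E2 at fret 8 → C3 (MIDI 48).
69 − 48 = 21, so the two pitches are 21 semitones apart.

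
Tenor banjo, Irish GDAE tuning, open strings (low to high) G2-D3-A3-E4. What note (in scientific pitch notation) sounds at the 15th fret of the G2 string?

A#3

G2 is MIDI 43. Adding 15 gives 58, which is A#3.
(Equivalently spelled Bb3.)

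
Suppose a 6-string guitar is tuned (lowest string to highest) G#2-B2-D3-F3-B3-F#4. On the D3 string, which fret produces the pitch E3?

E3 is 2 semitones above the open D3 (D–D#–E), so it sits at fret 2.

2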